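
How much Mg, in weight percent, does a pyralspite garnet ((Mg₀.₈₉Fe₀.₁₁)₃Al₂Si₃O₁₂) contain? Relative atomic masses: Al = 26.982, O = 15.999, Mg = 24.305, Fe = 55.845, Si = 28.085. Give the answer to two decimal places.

15.69 weight percent

Molar mass of (Mg₀.₈₉Fe₀.₁₁)₃Al₂Si₃O₁₂: 2.67*24.305 + 0.33*55.845 + 2*26.982 + 3*28.085 + 12*15.999 = 413.530 g/mol.
Mass of Mg per formula unit: 2.67 × 24.305 = 64.894 g.
Weight fraction Mg = 64.894 / 413.530 = 0.1569.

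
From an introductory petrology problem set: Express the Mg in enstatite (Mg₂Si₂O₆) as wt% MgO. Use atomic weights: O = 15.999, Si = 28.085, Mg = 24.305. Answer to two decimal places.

40.15 wt%

M(Mg₂Si₂O₆) = 200.774 g/mol; M(MgO) = 40.304 g/mol.
Moles MgO per formula unit = 2 Mg ÷ 1 = 2.0000.
MgO fraction = (2.0000 × 40.304) / 200.774 = 80.608/200.774 = 0.4015.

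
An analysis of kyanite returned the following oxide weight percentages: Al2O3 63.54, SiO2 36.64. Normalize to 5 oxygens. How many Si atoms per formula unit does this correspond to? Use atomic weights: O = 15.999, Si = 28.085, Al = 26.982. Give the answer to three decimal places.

63.54 wt% Al2O3 ÷ 101.961 g/mol = 0.62318 mol, giving 1.24636 Al and 1.86954 O.
36.64 wt% SiO2 ÷ 60.083 g/mol = 0.60982 mol, giving 0.60982 Si and 1.21964 O.
Oxygen sums to 3.08918; scaling by 5/3.08918 = 1.61855 puts the formula on 5 O.
Si: 0.60982 × 1.61855 = 0.987 atoms per formula unit.

0.987 Si apfu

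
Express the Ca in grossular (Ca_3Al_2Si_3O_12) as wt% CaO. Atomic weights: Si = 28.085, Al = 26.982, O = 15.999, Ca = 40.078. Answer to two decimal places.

37.35 wt%

Molar mass of Ca_3Al_2Si_3O_12 = 3·40.078 + 2·26.982 + 3·28.085 + 12·15.999 = 450.441 g/mol.
Each formula unit contains 3 Ca, equivalent to 3/1 = 3.0000 mol CaO.
M(CaO) = 1×40.078 + 1×15.999 = 56.077 g/mol.
Mass of CaO per formula unit = 3.0000 × 56.077 = 168.231 g.
CaO wt% = 168.231 / 450.441 × 100 = 37.35%.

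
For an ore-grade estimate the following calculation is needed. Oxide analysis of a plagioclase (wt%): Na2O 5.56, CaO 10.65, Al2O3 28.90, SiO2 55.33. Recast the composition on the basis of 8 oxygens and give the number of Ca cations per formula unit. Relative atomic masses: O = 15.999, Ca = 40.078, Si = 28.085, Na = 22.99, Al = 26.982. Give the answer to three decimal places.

0.511 Ca apfu

5.56 wt% Na2O ÷ 61.979 g/mol = 0.08971 mol, giving 0.17942 Na and 0.08971 O.
10.65 wt% CaO ÷ 56.077 g/mol = 0.18992 mol, giving 0.18992 Ca and 0.18992 O.
28.90 wt% Al2O3 ÷ 101.961 g/mol = 0.28344 mol, giving 0.56688 Al and 0.85032 O.
55.33 wt% SiO2 ÷ 60.083 g/mol = 0.92089 mol, giving 0.92089 Si and 1.84178 O.
Oxygen sums to 2.97173; scaling by 8/2.97173 = 2.69203 puts the formula on 8 O.
Ca: 0.18992 × 2.69203 = 0.511 atoms per formula unit.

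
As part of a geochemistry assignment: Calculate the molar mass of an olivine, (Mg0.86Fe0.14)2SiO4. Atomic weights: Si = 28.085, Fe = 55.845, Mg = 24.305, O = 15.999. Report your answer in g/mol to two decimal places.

149.52 g/mol

The formula mass is the sum 1.72×24.305 + 0.28×55.845 + 1×28.085 + 4×15.999.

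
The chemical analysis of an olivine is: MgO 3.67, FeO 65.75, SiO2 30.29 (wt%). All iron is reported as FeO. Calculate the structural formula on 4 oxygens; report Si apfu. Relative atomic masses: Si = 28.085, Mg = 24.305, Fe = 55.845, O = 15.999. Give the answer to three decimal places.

1.001 Si apfu

MgO: 3.67/40.304 = 0.09106 mol → 0.09106 mol Mg, 0.09106 mol O.
FeO: 65.75/71.844 = 0.91518 mol → 0.91518 mol Fe, 0.91518 mol O.
SiO2: 30.29/60.083 = 0.50414 mol → 0.50414 mol Si, 1.00828 mol O.
Total oxygen = 2.01452 mol. Normalization factor = 4/2.01452 = 1.98558.
Si per 4 O = 0.50414 × 1.98558 = 1.001.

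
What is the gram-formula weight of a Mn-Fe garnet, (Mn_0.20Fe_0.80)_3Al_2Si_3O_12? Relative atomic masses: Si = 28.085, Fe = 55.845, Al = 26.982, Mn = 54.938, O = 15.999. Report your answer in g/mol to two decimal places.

The formula mass is the sum 0.60×54.938 + 2.40×55.845 + 2×26.982 + 3×28.085 + 12×15.999.

497.20 g/mol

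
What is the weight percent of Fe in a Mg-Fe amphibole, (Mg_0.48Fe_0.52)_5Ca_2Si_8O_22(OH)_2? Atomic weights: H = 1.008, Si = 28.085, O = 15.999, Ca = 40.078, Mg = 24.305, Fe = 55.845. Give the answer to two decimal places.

16.23 wt%

M((Mg_0.48Fe_0.52)_5Ca_2Si_8O_22(OH)_2) = 894.357 g/mol.
Fe contributes 2.60 × 55.845 = 145.197 g per mole.
145.197/894.357 = 0.1623 → 16.23%.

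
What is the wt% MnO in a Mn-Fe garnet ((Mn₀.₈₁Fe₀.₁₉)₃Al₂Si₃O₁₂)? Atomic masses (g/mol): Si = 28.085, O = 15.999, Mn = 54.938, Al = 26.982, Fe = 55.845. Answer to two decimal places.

M((Mn₀.₈₁Fe₀.₁₉)₃Al₂Si₃O₁₂) = 495.538 g/mol; M(MnO) = 70.937 g/mol.
Moles MnO per formula unit = 2.43 Mn ÷ 1 = 2.4300.
MnO fraction = (2.4300 × 70.937) / 495.538 = 172.377/495.538 = 0.3479.

34.79 wt%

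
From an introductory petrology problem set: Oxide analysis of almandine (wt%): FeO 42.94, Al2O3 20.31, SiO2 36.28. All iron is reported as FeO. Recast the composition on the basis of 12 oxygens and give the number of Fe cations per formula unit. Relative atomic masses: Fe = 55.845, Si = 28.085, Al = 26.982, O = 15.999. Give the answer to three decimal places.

FeO: 42.94/71.844 = 0.59768 mol → 0.59768 mol Fe, 0.59768 mol O.
Al2O3: 20.31/101.961 = 0.19919 mol → 0.39838 mol Al, 0.59757 mol O.
SiO2: 36.28/60.083 = 0.60383 mol → 0.60383 mol Si, 1.20766 mol O.
Total oxygen = 2.40291 mol. Normalization factor = 12/2.40291 = 4.99394.
Fe per 12 O = 0.59768 × 4.99394 = 2.985.

2.985 Fe apfu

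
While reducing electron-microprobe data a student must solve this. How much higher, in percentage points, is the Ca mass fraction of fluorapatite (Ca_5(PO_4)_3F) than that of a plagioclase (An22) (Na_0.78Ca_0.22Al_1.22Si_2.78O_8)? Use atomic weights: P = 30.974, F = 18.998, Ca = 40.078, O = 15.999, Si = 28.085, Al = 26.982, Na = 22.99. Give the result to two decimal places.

Ca in Ca_5(PO_4)_3F: molar mass 504.298 g/mol; 5×40.078 = 200.390 g → 39.74 wt%.
Ca in Na_0.78Ca_0.22Al_1.22Si_2.78O_8: molar mass 265.736 g/mol; 0.22×40.078 = 8.817 g → 3.32 wt%.
Difference = 39.74 − 3.32 = 36.42 percentage points.

36.42 percentage points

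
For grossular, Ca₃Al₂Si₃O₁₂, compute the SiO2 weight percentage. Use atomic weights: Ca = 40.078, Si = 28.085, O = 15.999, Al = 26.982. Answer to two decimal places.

Molar mass of Ca₃Al₂Si₃O₁₂ = 3·40.078 + 2·26.982 + 3·28.085 + 12·15.999 = 450.441 g/mol.
Each formula unit contains 3 Si, equivalent to 3/1 = 3.0000 mol SiO2.
M(SiO2) = 1×28.085 + 2×15.999 = 60.083 g/mol.
Mass of SiO2 per formula unit = 3.0000 × 60.083 = 180.249 g.
SiO2 wt% = 180.249 / 450.441 × 100 = 40.02%.

40.02 wt%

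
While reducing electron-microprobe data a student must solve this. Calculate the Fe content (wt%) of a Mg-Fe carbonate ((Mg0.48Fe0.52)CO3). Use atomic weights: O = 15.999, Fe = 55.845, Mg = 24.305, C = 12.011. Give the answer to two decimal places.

28.83 wt%

Formula mass = 0.48*24.305 + 0.52*55.845 + 1*12.011 + 3*15.999 = 100.714 g/mol, of which 29.039 g is Fe.
So Fe makes up 29.039/100.714 = 0.2883 of the mass, i.e. 28.83%.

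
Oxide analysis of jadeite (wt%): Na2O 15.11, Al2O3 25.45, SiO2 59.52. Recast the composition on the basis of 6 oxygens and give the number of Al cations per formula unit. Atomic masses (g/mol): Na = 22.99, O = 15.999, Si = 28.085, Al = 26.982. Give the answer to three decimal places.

15.11 wt% Na2O ÷ 61.979 g/mol = 0.24379 mol, giving 0.48758 Na and 0.24379 O.
25.45 wt% Al2O3 ÷ 101.961 g/mol = 0.24961 mol, giving 0.49922 Al and 0.74883 O.
59.52 wt% SiO2 ÷ 60.083 g/mol = 0.99063 mol, giving 0.99063 Si and 1.98126 O.
Oxygen sums to 2.97388; scaling by 6/2.97388 = 2.01757 puts the formula on 6 O.
Al: 0.49922 × 2.01757 = 1.007 atoms per formula unit.

1.007 Al apfu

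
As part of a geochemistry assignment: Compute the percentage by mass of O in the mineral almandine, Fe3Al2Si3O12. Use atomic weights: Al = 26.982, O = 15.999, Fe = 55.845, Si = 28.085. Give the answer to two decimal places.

38.57 weight percent

M(Fe3Al2Si3O12) = 497.742 g/mol.
O contributes 12 × 15.999 = 191.988 g per mole.
191.988/497.742 = 0.3857 → 38.57%.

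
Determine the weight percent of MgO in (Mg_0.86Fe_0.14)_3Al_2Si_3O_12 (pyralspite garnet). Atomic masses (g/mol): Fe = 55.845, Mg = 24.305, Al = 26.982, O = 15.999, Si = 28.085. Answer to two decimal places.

Formula mass = 416.369 g/mol.
2.58 Mg → 2.5800 mol MgO per formula unit; M(MgO) = 40.304, so MgO mass = 103.984 g.
103.984/416.369 × 100 = 24.97 wt%.

24.97 wt%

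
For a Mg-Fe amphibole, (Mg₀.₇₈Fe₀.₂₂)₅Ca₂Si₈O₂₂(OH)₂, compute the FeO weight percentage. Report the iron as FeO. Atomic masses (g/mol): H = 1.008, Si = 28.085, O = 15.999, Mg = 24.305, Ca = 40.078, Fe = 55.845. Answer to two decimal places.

Formula mass = 847.047 g/mol.
1.10 Fe → 1.1000 mol FeO per formula unit; M(FeO) = 71.844, so FeO mass = 79.028 g.
79.028/847.047 × 100 = 9.33 wt%.

9.33 wt%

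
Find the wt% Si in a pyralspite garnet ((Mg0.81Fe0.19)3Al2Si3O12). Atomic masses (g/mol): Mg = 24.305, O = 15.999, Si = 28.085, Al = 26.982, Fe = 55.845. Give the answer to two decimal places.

M((Mg0.81Fe0.19)3Al2Si3O12) = 421.100 g/mol.
Si contributes 3 × 28.085 = 84.255 g per mole.
84.255/421.100 = 0.2001 → 20.01%.

20.01 weight percent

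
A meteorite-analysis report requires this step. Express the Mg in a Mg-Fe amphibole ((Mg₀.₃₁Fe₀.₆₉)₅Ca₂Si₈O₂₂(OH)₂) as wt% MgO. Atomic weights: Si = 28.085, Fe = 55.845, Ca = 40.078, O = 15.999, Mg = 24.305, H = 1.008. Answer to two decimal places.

6.78 wt%

M((Mg₀.₃₁Fe₀.₆₉)₅Ca₂Si₈O₂₂(OH)₂) = 921.166 g/mol; M(MgO) = 40.304 g/mol.
Moles MgO per formula unit = 1.55 Mg ÷ 1 = 1.5500.
MgO fraction = (1.5500 × 40.304) / 921.166 = 62.471/921.166 = 0.0678.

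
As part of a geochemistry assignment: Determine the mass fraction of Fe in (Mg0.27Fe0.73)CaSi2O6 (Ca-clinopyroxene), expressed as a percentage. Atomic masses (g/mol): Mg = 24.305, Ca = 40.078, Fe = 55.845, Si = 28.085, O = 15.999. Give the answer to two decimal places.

Formula mass = 0.27*24.305 + 0.73*55.845 + 1*40.078 + 2*28.085 + 6*15.999 = 239.571 g/mol, of which 40.767 g is Fe.
So Fe makes up 40.767/239.571 = 0.1702 of the mass, i.e. 17.02%.

17.02 mass %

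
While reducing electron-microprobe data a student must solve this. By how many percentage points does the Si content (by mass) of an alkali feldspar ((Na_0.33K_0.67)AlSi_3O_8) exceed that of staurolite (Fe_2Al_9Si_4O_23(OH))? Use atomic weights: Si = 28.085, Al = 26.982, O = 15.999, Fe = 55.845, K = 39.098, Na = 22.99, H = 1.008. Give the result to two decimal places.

Si in (Na_0.33K_0.67)AlSi_3O_8: molar mass 273.011 g/mol; 3×28.085 = 84.255 g → 30.86 wt%.
Si in Fe_2Al_9Si_4O_23(OH): molar mass 851.852 g/mol; 4×28.085 = 112.340 g → 13.19 wt%.
Difference = 30.86 − 13.19 = 17.67 percentage points.

17.67 percentage points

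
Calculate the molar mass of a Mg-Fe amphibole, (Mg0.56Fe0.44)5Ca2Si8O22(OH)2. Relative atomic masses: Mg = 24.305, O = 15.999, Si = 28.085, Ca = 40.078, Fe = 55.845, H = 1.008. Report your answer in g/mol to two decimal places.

881.74 g/mol

Mg: 2.80 × 24.305 = 68.0540
Fe: 2.20 × 55.845 = 122.8590
Ca: 2 × 40.078 = 80.1560
Si: 8 × 28.085 = 224.6800
O: 24 × 15.999 = 383.9760
H: 2 × 1.008 = 2.0160
Summing the contributions gives the formula mass.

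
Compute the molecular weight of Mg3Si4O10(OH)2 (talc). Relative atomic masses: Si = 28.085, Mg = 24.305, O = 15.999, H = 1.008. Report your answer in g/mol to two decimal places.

379.26 g/mol

The formula mass is the sum 3(24.305) + 4(28.085) + 12(15.999) + 2(1.008).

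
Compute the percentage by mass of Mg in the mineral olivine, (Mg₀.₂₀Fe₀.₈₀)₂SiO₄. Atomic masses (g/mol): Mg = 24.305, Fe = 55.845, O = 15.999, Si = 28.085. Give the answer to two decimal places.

M((Mg₀.₂₀Fe₀.₈₀)₂SiO₄) = 191.155 g/mol.
Mg contributes 0.40 × 24.305 = 9.722 g per mole.
9.722/191.155 = 0.0509 → 5.09%.

5.09 mass %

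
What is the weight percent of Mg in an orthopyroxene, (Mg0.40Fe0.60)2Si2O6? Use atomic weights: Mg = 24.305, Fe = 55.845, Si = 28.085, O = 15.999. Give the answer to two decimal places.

Molar mass of (Mg0.40Fe0.60)2Si2O6: 0.80·24.305 + 1.20·55.845 + 2·28.085 + 6·15.999 = 238.622 g/mol.
Mass of Mg per formula unit: 0.80 × 24.305 = 19.444 g.
Weight fraction Mg = 19.444 / 238.622 = 0.0815.

8.15 wt%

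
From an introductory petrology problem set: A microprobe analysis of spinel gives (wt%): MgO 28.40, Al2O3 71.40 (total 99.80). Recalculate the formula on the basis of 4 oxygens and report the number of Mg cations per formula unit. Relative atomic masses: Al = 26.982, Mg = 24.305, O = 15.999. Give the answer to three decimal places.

1.005 Mg apfu

MgO: 28.40/40.304 = 0.70464 mol → 0.70464 mol Mg, 0.70464 mol O.
Al2O3: 71.40/101.961 = 0.70027 mol → 1.40054 mol Al, 2.10081 mol O.
Total oxygen = 2.80545 mol. Normalization factor = 4/2.80545 = 1.42580.
Mg per 4 O = 0.70464 × 1.42580 = 1.005.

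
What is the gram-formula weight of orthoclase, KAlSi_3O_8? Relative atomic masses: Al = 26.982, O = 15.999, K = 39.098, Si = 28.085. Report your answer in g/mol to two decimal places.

M = 1(39.098) + 1(26.982) + 3(28.085) + 8(15.999)

278.33 g/mol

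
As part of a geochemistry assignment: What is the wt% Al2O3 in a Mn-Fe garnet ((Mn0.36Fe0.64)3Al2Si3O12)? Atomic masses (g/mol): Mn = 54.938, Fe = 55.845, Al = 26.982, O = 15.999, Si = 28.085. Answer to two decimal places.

20.53 wt%

M((Mn0.36Fe0.64)3Al2Si3O12) = 496.762 g/mol; M(Al2O3) = 101.961 g/mol.
Moles Al2O3 per formula unit = 2 Al ÷ 2 = 1.0000.
Al2O3 fraction = (1.0000 × 101.961) / 496.762 = 101.961/496.762 = 0.2053.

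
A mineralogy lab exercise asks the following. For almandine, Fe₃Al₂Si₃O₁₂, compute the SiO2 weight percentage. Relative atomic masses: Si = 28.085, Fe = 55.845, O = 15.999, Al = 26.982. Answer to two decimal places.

36.21 wt%

Molar mass of Fe₃Al₂Si₃O₁₂ = 3*55.845 + 2*26.982 + 3*28.085 + 12*15.999 = 497.742 g/mol.
Each formula unit contains 3 Si, equivalent to 3/1 = 3.0000 mol SiO2.
M(SiO2) = 1×28.085 + 2×15.999 = 60.083 g/mol.
Mass of SiO2 per formula unit = 3.0000 × 60.083 = 180.249 g.
SiO2 wt% = 180.249 / 497.742 × 100 = 36.21%.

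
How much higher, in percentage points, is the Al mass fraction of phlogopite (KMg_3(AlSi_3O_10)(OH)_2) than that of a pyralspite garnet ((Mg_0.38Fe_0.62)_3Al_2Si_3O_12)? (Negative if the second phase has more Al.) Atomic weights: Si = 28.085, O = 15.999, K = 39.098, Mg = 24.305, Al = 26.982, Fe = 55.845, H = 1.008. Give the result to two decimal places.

-5.22 percentage points

First mineral: 26.982 g Al in 417.254 g formula = 6.47 wt% Al.
Second mineral: 53.964 g Al in 461.786 g formula = 11.69 wt% Al.
6.47% − 11.69% gives a difference of -5.22 percentage points.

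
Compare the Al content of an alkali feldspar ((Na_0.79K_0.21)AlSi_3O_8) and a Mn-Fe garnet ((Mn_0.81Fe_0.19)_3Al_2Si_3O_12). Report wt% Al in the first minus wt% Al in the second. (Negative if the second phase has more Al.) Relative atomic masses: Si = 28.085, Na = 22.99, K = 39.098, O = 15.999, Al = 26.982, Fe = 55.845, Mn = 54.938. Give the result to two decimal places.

-0.73 percentage points

First mineral: 26.982 g Al in 265.602 g formula = 10.16 wt% Al.
Second mineral: 53.964 g Al in 495.538 g formula = 10.89 wt% Al.
10.16% − 10.89% gives a difference of -0.73 percentage points.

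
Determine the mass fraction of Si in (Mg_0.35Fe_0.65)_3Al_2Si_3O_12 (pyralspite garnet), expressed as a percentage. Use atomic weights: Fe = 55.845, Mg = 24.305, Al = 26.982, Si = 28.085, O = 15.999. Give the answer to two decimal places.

Formula mass = 1.05*24.305 + 1.95*55.845 + 2*26.982 + 3*28.085 + 12*15.999 = 464.625 g/mol, of which 84.255 g is Si.
So Si makes up 84.255/464.625 = 0.1813 of the mass, i.e. 18.13%.

18.13 wt%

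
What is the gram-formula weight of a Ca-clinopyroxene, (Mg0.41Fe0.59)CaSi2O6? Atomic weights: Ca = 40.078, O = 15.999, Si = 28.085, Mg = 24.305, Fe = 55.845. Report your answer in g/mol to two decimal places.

M = 0.41×24.305 + 0.59×55.845 + 1×40.078 + 2×28.085 + 6×15.999

235.16 g/mol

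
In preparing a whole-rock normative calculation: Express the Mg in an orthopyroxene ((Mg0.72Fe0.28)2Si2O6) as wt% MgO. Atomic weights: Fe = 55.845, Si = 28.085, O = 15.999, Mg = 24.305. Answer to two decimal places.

Molar mass of (Mg0.72Fe0.28)2Si2O6 = 1.44·24.305 + 0.56·55.845 + 2·28.085 + 6·15.999 = 218.436 g/mol.
Each formula unit contains 1.44 Mg, equivalent to 1.44/1 = 1.4400 mol MgO.
M(MgO) = 1×24.305 + 1×15.999 = 40.304 g/mol.
Mass of MgO per formula unit = 1.4400 × 40.304 = 58.038 g.
MgO wt% = 58.038 / 218.436 × 100 = 26.57%.

26.57 wt%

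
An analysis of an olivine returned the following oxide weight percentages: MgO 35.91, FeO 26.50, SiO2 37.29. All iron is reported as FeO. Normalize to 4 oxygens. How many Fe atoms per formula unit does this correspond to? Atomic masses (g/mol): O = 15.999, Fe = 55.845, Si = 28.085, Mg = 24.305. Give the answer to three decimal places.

0.590 Fe apfu

MgO (M=40.304): mol = 0.89098; Mg = 0.89098, O = 0.89098.
FeO (M=71.844): mol = 0.36885; Fe = 0.36885, O = 0.36885.
SiO2 (M=60.083): mol = 0.62064; Si = 0.62064, O = 1.24128.
ΣO = 2.50111; factor = 4/ΣO = 1.59929.
Fe apfu = 0.36885 × 1.59929 = 0.590.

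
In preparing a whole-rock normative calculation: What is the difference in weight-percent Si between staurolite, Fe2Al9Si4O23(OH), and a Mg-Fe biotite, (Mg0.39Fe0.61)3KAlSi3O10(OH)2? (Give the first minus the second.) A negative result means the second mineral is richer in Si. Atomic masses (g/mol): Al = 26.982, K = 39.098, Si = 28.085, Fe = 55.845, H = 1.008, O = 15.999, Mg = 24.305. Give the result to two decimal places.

First mineral: 112.340 g Si in 851.852 g formula = 13.19 wt% Si.
Second mineral: 84.255 g Si in 474.972 g formula = 17.74 wt% Si.
13.19% − 17.74% gives a difference of -4.55 percentage points.

-4.55 percentage points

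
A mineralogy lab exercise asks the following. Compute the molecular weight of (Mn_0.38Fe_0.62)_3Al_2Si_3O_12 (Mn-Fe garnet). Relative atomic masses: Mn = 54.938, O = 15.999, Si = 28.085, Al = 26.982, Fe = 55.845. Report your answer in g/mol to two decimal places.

The formula mass is the sum 1.14*54.938 + 1.86*55.845 + 2*26.982 + 3*28.085 + 12*15.999.

496.71 g/mol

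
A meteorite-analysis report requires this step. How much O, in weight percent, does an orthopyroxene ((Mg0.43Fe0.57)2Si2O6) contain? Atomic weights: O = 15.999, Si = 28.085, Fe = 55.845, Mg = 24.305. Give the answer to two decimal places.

40.55 weight percent

Formula mass = 0.86*24.305 + 1.14*55.845 + 2*28.085 + 6*15.999 = 236.730 g/mol, of which 95.994 g is O.
So O makes up 95.994/236.730 = 0.4055 of the mass, i.e. 40.55%.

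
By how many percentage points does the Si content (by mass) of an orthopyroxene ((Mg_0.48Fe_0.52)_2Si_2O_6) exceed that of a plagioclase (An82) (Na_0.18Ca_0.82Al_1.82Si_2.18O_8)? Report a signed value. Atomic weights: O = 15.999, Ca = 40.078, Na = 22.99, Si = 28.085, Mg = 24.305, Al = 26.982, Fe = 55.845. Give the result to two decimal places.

1.81 percentage points

First mineral: 56.170 g Si in 233.576 g formula = 24.05 wt% Si.
Second mineral: 61.225 g Si in 275.327 g formula = 22.24 wt% Si.
24.05% − 22.24% gives a difference of 1.81 percentage points.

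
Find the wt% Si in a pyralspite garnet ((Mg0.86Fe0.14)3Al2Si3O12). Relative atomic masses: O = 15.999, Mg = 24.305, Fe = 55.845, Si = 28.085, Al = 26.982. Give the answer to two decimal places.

Molar mass of (Mg0.86Fe0.14)3Al2Si3O12: 2.58*24.305 + 0.42*55.845 + 2*26.982 + 3*28.085 + 12*15.999 = 416.369 g/mol.
Mass of Si per formula unit: 3 × 28.085 = 84.255 g.
Weight fraction Si = 84.255 / 416.369 = 0.2024.

20.24 weight percent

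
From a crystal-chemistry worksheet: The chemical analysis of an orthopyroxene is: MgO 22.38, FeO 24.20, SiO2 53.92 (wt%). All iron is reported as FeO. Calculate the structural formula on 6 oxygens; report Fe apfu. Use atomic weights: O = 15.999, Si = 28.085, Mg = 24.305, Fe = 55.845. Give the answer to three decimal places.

0.752 Fe apfu

22.38 wt% MgO ÷ 40.304 g/mol = 0.55528 mol, giving 0.55528 Mg and 0.55528 O.
24.20 wt% FeO ÷ 71.844 g/mol = 0.33684 mol, giving 0.33684 Fe and 0.33684 O.
53.92 wt% SiO2 ÷ 60.083 g/mol = 0.89743 mol, giving 0.89743 Si and 1.79486 O.
Oxygen sums to 2.68698; scaling by 6/2.68698 = 2.23299 puts the formula on 6 O.
Fe: 0.33684 × 2.23299 = 0.752 atoms per formula unit.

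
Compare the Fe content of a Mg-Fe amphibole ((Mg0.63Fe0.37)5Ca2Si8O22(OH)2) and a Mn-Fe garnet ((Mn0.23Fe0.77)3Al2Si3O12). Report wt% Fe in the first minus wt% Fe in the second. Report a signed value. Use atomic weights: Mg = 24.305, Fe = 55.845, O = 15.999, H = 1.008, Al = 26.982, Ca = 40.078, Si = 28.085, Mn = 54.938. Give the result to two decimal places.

-14.08 percentage points

First mineral: 103.313 g Fe in 870.702 g formula = 11.87 wt% Fe.
Second mineral: 129.002 g Fe in 497.116 g formula = 25.95 wt% Fe.
11.87% − 25.95% gives a difference of -14.08 percentage points.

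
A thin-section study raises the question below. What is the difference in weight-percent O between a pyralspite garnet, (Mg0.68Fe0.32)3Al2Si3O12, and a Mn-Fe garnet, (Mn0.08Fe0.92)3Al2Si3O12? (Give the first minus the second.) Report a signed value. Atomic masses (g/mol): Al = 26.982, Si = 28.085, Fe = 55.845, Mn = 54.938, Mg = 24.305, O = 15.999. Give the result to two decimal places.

5.71 percentage points

M((Mg0.68Fe0.32)3Al2Si3O12) = 433.400 g/mol, so wt% O = 191.988/433.400 × 100 = 44.30%.
M((Mn0.08Fe0.92)3Al2Si3O12) = 497.524 g/mol, so wt% O = 191.988/497.524 × 100 = 38.59%.
44.30 − 38.59 = 5.71 pp.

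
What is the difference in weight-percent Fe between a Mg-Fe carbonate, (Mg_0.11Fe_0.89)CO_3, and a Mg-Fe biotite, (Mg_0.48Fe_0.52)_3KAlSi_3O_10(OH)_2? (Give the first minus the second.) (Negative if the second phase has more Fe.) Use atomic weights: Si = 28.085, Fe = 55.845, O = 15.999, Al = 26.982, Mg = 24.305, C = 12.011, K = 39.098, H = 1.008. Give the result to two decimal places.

M((Mg_0.11Fe_0.89)CO_3) = 112.384 g/mol, so wt% Fe = 49.702/112.384 × 100 = 44.23%.
M((Mg_0.48Fe_0.52)_3KAlSi_3O_10(OH)_2) = 466.456 g/mol, so wt% Fe = 87.118/466.456 × 100 = 18.68%.
44.23 − 18.68 = 25.55 pp.

25.55 percentage points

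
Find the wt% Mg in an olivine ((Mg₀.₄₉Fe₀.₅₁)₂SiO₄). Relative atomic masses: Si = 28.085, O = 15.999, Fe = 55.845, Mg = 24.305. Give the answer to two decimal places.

M((Mg₀.₄₉Fe₀.₅₁)₂SiO₄) = 172.862 g/mol.
Mg contributes 0.98 × 24.305 = 23.819 g per mole.
23.819/172.862 = 0.1378 → 13.78%.

13.78 mass %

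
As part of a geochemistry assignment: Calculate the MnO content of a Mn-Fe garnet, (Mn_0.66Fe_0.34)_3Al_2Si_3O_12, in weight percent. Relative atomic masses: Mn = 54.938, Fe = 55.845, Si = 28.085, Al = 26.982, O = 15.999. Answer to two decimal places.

M((Mn_0.66Fe_0.34)_3Al_2Si_3O_12) = 495.946 g/mol; M(MnO) = 70.937 g/mol.
Moles MnO per formula unit = 1.98 Mn ÷ 1 = 1.9800.
MnO fraction = (1.9800 × 70.937) / 495.946 = 140.455/495.946 = 0.2832.

28.32 wt%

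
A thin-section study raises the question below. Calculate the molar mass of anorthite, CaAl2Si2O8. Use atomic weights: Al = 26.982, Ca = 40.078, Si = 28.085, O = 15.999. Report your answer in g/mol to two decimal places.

M = 1*40.078 + 2*26.982 + 2*28.085 + 8*15.999

278.20 g/mol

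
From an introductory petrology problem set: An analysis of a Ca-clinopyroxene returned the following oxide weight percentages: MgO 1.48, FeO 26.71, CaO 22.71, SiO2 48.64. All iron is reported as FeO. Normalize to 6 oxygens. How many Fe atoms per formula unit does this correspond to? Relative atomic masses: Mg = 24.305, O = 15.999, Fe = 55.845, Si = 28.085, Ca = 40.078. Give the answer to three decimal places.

1.48 wt% MgO ÷ 40.304 g/mol = 0.03672 mol, giving 0.03672 Mg and 0.03672 O.
26.71 wt% FeO ÷ 71.844 g/mol = 0.37178 mol, giving 0.37178 Fe and 0.37178 O.
22.71 wt% CaO ÷ 56.077 g/mol = 0.40498 mol, giving 0.40498 Ca and 0.40498 O.
48.64 wt% SiO2 ÷ 60.083 g/mol = 0.80955 mol, giving 0.80955 Si and 1.61910 O.
Oxygen sums to 2.43258; scaling by 6/2.43258 = 2.46652 puts the formula on 6 O.
Fe: 0.37178 × 2.46652 = 0.917 atoms per formula unit.

0.917 Fe apfu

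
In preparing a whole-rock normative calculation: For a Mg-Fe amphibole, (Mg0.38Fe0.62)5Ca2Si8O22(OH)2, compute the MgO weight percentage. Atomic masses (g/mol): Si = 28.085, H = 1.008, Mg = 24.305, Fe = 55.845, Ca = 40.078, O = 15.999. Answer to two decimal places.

Molar mass of (Mg0.38Fe0.62)5Ca2Si8O22(OH)2 = 1.90·24.305 + 3.10·55.845 + 2·40.078 + 8·28.085 + 24·15.999 + 2·1.008 = 910.127 g/mol.
Each formula unit contains 1.90 Mg, equivalent to 1.90/1 = 1.9000 mol MgO.
M(MgO) = 1×24.305 + 1×15.999 = 40.304 g/mol.
Mass of MgO per formula unit = 1.9000 × 40.304 = 76.578 g.
MgO wt% = 76.578 / 910.127 × 100 = 8.41%.

8.41 wt%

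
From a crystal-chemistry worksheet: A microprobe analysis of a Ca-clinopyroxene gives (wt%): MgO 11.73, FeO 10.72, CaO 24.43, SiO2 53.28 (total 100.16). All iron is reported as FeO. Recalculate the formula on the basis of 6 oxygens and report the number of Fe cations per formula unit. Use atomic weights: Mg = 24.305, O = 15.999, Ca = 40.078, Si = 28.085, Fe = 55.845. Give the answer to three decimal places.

0.338 Fe apfu

MgO (M=40.304): mol = 0.29104; Mg = 0.29104, O = 0.29104.
FeO (M=71.844): mol = 0.14921; Fe = 0.14921, O = 0.14921.
CaO (M=56.077): mol = 0.43565; Ca = 0.43565, O = 0.43565.
SiO2 (M=60.083): mol = 0.88677; Si = 0.88677, O = 1.77354.
ΣO = 2.64944; factor = 6/ΣO = 2.26463.
Fe apfu = 0.14921 × 2.26463 = 0.338.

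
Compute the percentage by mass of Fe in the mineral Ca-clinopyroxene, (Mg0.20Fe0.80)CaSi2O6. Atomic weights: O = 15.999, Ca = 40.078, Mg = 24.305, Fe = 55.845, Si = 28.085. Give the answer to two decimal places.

M((Mg0.20Fe0.80)CaSi2O6) = 241.779 g/mol.
Fe contributes 0.80 × 55.845 = 44.676 g per mole.
44.676/241.779 = 0.1848 → 18.48%.

18.48 weight percent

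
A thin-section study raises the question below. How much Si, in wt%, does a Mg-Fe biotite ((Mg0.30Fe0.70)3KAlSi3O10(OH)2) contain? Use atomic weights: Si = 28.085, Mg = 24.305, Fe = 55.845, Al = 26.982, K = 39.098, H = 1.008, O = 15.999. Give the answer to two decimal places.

17.43 wt%

M((Mg0.30Fe0.70)3KAlSi3O10(OH)2) = 483.488 g/mol.
Si contributes 3 × 28.085 = 84.255 g per mole.
84.255/483.488 = 0.1743 → 17.43%.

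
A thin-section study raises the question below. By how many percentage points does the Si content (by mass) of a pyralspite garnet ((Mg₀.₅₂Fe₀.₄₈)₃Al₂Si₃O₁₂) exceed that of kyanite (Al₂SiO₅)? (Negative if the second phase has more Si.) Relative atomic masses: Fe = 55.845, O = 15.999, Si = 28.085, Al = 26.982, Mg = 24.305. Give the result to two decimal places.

First mineral: 84.255 g Si in 448.540 g formula = 18.78 wt% Si.
Second mineral: 28.085 g Si in 162.044 g formula = 17.33 wt% Si.
18.78% − 17.33% gives a difference of 1.45 percentage points.

1.45 percentage points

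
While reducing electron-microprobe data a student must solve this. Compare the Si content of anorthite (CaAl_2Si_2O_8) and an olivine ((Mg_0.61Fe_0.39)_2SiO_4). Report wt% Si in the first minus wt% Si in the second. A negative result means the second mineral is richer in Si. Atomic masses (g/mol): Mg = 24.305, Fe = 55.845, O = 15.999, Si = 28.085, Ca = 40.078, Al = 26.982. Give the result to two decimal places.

M(CaAl_2Si_2O_8) = 278.204 g/mol, so wt% Si = 56.170/278.204 × 100 = 20.19%.
M((Mg_0.61Fe_0.39)_2SiO_4) = 165.292 g/mol, so wt% Si = 28.085/165.292 × 100 = 16.99%.
20.19 − 16.99 = 3.20 pp.

3.20 percentage points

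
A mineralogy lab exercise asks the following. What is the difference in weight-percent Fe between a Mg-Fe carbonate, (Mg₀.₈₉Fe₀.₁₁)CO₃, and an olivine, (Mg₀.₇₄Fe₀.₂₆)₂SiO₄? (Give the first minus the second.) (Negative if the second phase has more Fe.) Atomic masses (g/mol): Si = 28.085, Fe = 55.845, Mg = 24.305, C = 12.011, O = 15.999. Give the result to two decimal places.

First mineral: 6.143 g Fe in 87.782 g formula = 7.00 wt% Fe.
Second mineral: 29.039 g Fe in 157.092 g formula = 18.49 wt% Fe.
7.00% − 18.49% gives a difference of -11.49 percentage points.

-11.49 percentage points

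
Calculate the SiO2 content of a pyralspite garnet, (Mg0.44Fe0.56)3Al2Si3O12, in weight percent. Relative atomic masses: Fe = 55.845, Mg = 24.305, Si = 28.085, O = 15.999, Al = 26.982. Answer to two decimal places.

39.52 wt%

Molar mass of (Mg0.44Fe0.56)3Al2Si3O12 = 1.32*24.305 + 1.68*55.845 + 2*26.982 + 3*28.085 + 12*15.999 = 456.109 g/mol.
Each formula unit contains 3 Si, equivalent to 3/1 = 3.0000 mol SiO2.
M(SiO2) = 1×28.085 + 2×15.999 = 60.083 g/mol.
Mass of SiO2 per formula unit = 3.0000 × 60.083 = 180.249 g.
SiO2 wt% = 180.249 / 456.109 × 100 = 39.52%.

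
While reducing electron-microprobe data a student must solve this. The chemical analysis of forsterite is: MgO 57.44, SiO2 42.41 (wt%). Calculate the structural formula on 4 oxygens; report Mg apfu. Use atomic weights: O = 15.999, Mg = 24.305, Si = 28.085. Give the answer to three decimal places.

2.009 Mg apfu

MgO: 57.44/40.304 = 1.42517 mol → 1.42517 mol Mg, 1.42517 mol O.
SiO2: 42.41/60.083 = 0.70586 mol → 0.70586 mol Si, 1.41172 mol O.
Total oxygen = 2.83689 mol. Normalization factor = 4/2.83689 = 1.40999.
Mg per 4 O = 1.42517 × 1.40999 = 2.009.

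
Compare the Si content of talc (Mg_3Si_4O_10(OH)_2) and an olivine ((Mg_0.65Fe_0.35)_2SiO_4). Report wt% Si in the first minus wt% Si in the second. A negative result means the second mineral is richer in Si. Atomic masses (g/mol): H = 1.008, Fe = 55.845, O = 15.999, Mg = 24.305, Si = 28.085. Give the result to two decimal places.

Si in Mg_3Si_4O_10(OH)_2: molar mass 379.259 g/mol; 4×28.085 = 112.340 g → 29.62 wt%.
Si in (Mg_0.65Fe_0.35)_2SiO_4: molar mass 162.769 g/mol; 1×28.085 = 28.085 g → 17.25 wt%.
Difference = 29.62 − 17.25 = 12.37 percentage points.

12.37 percentage points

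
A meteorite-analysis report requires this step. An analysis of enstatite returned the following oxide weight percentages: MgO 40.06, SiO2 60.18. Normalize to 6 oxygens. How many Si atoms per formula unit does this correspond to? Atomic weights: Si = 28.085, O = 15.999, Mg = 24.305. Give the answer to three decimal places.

2.005 Si apfu

40.06 wt% MgO ÷ 40.304 g/mol = 0.99395 mol, giving 0.99395 Mg and 0.99395 O.
60.18 wt% SiO2 ÷ 60.083 g/mol = 1.00161 mol, giving 1.00161 Si and 2.00322 O.
Oxygen sums to 2.99717; scaling by 6/2.99717 = 2.00189 puts the formula on 6 O.
Si: 1.00161 × 2.00189 = 2.005 atoms per formula unit.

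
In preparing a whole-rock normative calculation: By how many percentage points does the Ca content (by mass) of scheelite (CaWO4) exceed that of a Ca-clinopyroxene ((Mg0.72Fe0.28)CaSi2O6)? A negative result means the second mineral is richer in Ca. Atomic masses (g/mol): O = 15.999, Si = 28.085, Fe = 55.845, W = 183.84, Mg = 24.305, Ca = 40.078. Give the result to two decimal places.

First mineral: 40.078 g Ca in 287.914 g formula = 13.92 wt% Ca.
Second mineral: 40.078 g Ca in 225.378 g formula = 17.78 wt% Ca.
13.92% − 17.78% gives a difference of -3.86 percentage points.

-3.86 percentage points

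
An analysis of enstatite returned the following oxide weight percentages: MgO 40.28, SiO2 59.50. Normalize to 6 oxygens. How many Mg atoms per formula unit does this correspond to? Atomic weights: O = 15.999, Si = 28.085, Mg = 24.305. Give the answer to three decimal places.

40.28 wt% MgO ÷ 40.304 g/mol = 0.99940 mol, giving 0.99940 Mg and 0.99940 O.
59.50 wt% SiO2 ÷ 60.083 g/mol = 0.99030 mol, giving 0.99030 Si and 1.98060 O.
Oxygen sums to 2.98000; scaling by 6/2.98000 = 2.01342 puts the formula on 6 O.
Mg: 0.99940 × 2.01342 = 2.012 atoms per formula unit.

2.012 Mg apfu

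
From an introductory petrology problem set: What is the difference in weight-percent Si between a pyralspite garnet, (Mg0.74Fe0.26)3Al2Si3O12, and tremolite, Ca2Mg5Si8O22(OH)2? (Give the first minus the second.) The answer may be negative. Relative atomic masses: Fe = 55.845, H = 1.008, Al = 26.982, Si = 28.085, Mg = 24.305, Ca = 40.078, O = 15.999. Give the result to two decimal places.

M((Mg0.74Fe0.26)3Al2Si3O12) = 427.723 g/mol, so wt% Si = 84.255/427.723 × 100 = 19.70%.
M(Ca2Mg5Si8O22(OH)2) = 812.353 g/mol, so wt% Si = 224.680/812.353 × 100 = 27.66%.
19.70 − 27.66 = -7.96 pp.

-7.96 percentage points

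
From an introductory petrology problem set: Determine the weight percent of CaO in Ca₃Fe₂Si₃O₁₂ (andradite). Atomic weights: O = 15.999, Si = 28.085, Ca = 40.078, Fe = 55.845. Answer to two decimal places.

M(Ca₃Fe₂Si₃O₁₂) = 508.167 g/mol; M(CaO) = 56.077 g/mol.
Moles CaO per formula unit = 3 Ca ÷ 1 = 3.0000.
CaO fraction = (3.0000 × 56.077) / 508.167 = 168.231/508.167 = 0.3311.

33.11 wt%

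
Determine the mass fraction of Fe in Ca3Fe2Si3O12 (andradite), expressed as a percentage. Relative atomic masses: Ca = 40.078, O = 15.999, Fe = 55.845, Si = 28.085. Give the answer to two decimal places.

21.98 mass %

Formula mass = 3×40.078 + 2×55.845 + 3×28.085 + 12×15.999 = 508.167 g/mol, of which 111.690 g is Fe.
So Fe makes up 111.690/508.167 = 0.2198 of the mass, i.e. 21.98%.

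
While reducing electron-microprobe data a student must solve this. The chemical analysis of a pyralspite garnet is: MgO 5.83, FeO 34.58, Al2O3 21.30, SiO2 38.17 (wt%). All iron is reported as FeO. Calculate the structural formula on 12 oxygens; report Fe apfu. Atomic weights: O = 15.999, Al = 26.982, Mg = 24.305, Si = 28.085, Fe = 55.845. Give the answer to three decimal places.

2.289 Fe apfu

MgO (M=40.304): mol = 0.14465; Mg = 0.14465, O = 0.14465.
FeO (M=71.844): mol = 0.48132; Fe = 0.48132, O = 0.48132.
Al2O3 (M=101.961): mol = 0.20890; Al = 0.41780, O = 0.62670.
SiO2 (M=60.083): mol = 0.63529; Si = 0.63529, O = 1.27058.
ΣO = 2.52325; factor = 12/ΣO = 4.75577.
Fe apfu = 0.48132 × 4.75577 = 2.289.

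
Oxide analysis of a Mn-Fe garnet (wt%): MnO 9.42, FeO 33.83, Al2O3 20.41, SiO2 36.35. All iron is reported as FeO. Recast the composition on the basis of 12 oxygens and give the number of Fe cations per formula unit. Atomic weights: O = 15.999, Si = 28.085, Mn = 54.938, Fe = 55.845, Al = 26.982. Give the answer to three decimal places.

MnO: 9.42/70.937 = 0.13279 mol → 0.13279 mol Mn, 0.13279 mol O.
FeO: 33.83/71.844 = 0.47088 mol → 0.47088 mol Fe, 0.47088 mol O.
Al2O3: 20.41/101.961 = 0.20017 mol → 0.40034 mol Al, 0.60051 mol O.
SiO2: 36.35/60.083 = 0.60500 mol → 0.60500 mol Si, 1.21000 mol O.
Total oxygen = 2.41418 mol. Normalization factor = 12/2.41418 = 4.97063.
Fe per 12 O = 0.47088 × 4.97063 = 2.341.

2.341 Fe apfu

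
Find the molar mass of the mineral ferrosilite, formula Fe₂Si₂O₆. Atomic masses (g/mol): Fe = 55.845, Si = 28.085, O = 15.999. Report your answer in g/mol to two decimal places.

Fe: 2 × 55.845 = 111.6900
Si: 2 × 28.085 = 56.1700
O: 6 × 15.999 = 95.9940
Summing the contributions gives the formula mass.

263.85 g/mol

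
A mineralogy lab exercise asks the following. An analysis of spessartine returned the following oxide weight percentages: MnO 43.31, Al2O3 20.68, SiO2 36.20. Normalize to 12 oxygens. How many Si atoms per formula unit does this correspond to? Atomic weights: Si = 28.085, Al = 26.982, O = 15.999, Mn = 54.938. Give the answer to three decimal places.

2.983 Si apfu

43.31 wt% MnO ÷ 70.937 g/mol = 0.61054 mol, giving 0.61054 Mn and 0.61054 O.
20.68 wt% Al2O3 ÷ 101.961 g/mol = 0.20282 mol, giving 0.40564 Al and 0.60846 O.
36.20 wt% SiO2 ÷ 60.083 g/mol = 0.60250 mol, giving 0.60250 Si and 1.20500 O.
Oxygen sums to 2.42400; scaling by 12/2.42400 = 4.95050 puts the formula on 12 O.
Si: 0.60250 × 4.95050 = 2.983 atoms per formula unit.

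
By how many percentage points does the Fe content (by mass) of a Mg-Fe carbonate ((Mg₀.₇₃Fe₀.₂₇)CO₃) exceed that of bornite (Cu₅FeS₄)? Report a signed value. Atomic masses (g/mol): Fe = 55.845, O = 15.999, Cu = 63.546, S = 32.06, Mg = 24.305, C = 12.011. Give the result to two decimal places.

Fe in (Mg₀.₇₃Fe₀.₂₇)CO₃: molar mass 92.829 g/mol; 0.27×55.845 = 15.078 g → 16.24 wt%.
Fe in Cu₅FeS₄: molar mass 501.815 g/mol; 1×55.845 = 55.845 g → 11.13 wt%.
Difference = 16.24 − 11.13 = 5.11 percentage points.

5.11 percentage points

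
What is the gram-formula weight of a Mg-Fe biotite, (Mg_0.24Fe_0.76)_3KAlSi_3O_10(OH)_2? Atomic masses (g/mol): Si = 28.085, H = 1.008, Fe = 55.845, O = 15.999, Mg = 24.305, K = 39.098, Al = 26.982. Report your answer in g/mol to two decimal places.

489.17 g/mol

Mg: 0.72 × 24.305 = 17.4996
Fe: 2.28 × 55.845 = 127.3266
K: 1 × 39.098 = 39.0980
Al: 1 × 26.982 = 26.9820
Si: 3 × 28.085 = 84.2550
O: 12 × 15.999 = 191.9880
H: 2 × 1.008 = 2.0160
Summing the contributions gives the formula mass.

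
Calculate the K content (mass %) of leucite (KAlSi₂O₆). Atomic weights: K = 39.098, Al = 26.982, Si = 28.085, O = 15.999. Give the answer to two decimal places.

M(KAlSi₂O₆) = 218.244 g/mol.
K contributes 1 × 39.098 = 39.098 g per mole.
39.098/218.244 = 0.1791 → 17.91%.

17.91 mass %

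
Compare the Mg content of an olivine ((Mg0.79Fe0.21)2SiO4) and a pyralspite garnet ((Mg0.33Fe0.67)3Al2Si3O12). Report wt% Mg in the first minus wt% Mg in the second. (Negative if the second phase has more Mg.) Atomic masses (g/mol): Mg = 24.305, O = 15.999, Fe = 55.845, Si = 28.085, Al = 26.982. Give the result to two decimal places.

First mineral: 38.402 g Mg in 153.938 g formula = 24.95 wt% Mg.
Second mineral: 24.062 g Mg in 466.517 g formula = 5.16 wt% Mg.
24.95% − 5.16% gives a difference of 19.79 percentage points.

19.79 percentage points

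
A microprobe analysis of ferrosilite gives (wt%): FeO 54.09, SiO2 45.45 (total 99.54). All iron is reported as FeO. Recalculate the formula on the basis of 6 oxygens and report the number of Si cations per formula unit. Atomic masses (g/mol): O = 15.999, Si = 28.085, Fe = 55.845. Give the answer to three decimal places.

2.003 Si apfu

FeO (M=71.844): mol = 0.75288; Fe = 0.75288, O = 0.75288.
SiO2 (M=60.083): mol = 0.75645; Si = 0.75645, O = 1.51290.
ΣO = 2.26578; factor = 6/ΣO = 2.64809.
Si apfu = 0.75645 × 2.64809 = 2.003.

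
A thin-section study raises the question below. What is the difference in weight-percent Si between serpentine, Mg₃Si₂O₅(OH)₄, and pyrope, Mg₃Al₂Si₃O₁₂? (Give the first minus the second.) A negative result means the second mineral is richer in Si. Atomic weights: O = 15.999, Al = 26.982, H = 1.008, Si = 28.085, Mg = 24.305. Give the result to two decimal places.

First mineral: 56.170 g Si in 277.108 g formula = 20.27 wt% Si.
Second mineral: 84.255 g Si in 403.122 g formula = 20.90 wt% Si.
20.27% − 20.90% gives a difference of -0.63 percentage points.

-0.63 percentage points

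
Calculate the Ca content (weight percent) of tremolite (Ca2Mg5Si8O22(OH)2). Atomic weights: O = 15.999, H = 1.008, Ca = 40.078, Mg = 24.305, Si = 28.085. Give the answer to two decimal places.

9.87 weight percent

Formula mass = 2*40.078 + 5*24.305 + 8*28.085 + 24*15.999 + 2*1.008 = 812.353 g/mol, of which 80.156 g is Ca.
So Ca makes up 80.156/812.353 = 0.0987 of the mass, i.e. 9.87%.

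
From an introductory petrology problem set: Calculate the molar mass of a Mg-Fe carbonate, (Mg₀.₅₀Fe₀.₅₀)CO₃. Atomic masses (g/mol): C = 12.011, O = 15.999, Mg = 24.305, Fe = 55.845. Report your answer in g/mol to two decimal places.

100.08 g/mol

Mg: 0.50 × 24.305 = 12.1525
Fe: 0.50 × 55.845 = 27.9225
C: 1 × 12.011 = 12.0110
O: 3 × 15.999 = 47.9970
Summing the contributions gives the formula mass.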